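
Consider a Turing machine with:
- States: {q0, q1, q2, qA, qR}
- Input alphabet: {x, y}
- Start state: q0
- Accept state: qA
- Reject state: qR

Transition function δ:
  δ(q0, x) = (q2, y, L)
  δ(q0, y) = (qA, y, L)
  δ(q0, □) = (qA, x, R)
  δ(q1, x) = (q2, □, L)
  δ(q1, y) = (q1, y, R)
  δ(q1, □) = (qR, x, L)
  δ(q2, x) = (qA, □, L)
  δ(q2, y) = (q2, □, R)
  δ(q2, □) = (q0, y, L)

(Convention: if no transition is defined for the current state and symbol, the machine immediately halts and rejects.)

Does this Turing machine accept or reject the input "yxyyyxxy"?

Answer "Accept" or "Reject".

Execution trace:
Initial: [q0]yxyyyxxy
Step 1: δ(q0, y) = (qA, y, L) → [qA]□yxyyyxxy

The machine reaches the accept state qA and halts.

Answer: Accept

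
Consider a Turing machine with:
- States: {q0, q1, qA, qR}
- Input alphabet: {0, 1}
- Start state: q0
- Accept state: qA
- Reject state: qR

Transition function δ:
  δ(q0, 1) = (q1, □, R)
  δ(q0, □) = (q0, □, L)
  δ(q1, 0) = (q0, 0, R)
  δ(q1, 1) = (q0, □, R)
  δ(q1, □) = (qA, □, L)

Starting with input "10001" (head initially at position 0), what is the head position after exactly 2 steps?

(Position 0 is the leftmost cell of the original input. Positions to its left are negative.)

Execution trace (head position shown):
Step 0: [q0]10001  (head at position 0)
Step 1: move right → □[q1]0001  (head at position 1)
Step 2: move right → □0[q0]001  (head at position 2)

After 2 steps, the head is at position 2.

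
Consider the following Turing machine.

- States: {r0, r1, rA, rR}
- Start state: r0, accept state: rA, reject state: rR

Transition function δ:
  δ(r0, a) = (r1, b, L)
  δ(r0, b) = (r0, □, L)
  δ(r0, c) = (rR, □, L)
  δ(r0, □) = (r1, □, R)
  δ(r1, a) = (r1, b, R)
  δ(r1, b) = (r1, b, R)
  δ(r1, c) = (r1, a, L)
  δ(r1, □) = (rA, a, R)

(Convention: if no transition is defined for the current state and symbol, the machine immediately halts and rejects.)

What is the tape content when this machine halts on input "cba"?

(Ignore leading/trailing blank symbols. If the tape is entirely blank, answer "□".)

Execution trace:
Initial: [r0]cba
Step 1: δ(r0, c) = (rR, □, L) → [rR]□□ba

The machine reaches the reject state rR and halts.

Final tape (ignoring leading/trailing blanks): ba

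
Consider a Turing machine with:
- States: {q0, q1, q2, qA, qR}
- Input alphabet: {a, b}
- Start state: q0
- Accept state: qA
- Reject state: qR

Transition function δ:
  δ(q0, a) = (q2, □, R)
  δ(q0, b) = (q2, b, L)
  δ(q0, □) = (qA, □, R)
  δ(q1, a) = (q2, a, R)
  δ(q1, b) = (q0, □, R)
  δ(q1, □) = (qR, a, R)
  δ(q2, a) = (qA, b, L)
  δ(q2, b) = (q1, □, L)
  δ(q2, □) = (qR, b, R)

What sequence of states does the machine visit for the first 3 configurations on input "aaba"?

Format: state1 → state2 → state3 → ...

Execution trace:
Initial: [q0]aaba
Step 1: δ(q0, a) = (q2, □, R) → □[q2]aba
Step 2: δ(q2, a) = (qA, b, L) → [qA]□bba

The machine reaches the accept state qA and halts.

State sequence: q0 → q2 → qA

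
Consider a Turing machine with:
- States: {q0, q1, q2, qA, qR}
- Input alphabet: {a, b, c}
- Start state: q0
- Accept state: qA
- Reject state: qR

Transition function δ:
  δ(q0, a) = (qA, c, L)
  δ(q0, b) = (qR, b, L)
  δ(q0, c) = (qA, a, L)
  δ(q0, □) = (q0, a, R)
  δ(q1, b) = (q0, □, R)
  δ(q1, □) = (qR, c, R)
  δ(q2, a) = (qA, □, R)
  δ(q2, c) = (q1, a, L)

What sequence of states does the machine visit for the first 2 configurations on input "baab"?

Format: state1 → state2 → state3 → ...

Execution trace:
Initial: [q0]baab
Step 1: δ(q0, b) = (qR, b, L) → [qR]□baab

The machine reaches the reject state qR and halts.

State sequence: q0 → qR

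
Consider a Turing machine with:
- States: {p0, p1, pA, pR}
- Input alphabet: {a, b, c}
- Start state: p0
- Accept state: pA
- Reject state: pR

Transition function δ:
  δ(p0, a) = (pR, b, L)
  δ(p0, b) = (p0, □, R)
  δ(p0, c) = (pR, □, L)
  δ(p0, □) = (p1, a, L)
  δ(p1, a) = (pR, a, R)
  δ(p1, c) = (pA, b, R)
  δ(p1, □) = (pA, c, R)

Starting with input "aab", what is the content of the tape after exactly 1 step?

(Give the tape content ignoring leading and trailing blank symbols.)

Execution trace:
Initial: [p0]aab
Step 1: δ(p0, a) = (pR, b, L) → [pR]□bab

The machine reaches the reject state pR and halts.

After 1 step, the tape (ignoring leading/trailing blanks) is: bab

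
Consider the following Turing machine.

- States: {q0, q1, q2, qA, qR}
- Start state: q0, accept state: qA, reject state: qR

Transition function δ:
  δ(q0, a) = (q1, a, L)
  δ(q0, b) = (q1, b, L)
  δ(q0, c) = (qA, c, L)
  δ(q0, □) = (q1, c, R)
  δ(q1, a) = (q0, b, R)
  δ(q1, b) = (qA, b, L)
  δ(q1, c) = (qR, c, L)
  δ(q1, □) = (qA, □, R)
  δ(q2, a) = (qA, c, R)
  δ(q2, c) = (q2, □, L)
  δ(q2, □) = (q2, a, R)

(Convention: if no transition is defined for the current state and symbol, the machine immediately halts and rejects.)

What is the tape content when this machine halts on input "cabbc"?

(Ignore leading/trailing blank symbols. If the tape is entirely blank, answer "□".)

Execution trace:
Initial: [q0]cabbc
Step 1: δ(q0, c) = (qA, c, L) → [qA]□cabbc

The machine reaches the accept state qA and halts.

Final tape (ignoring leading/trailing blanks): cabbc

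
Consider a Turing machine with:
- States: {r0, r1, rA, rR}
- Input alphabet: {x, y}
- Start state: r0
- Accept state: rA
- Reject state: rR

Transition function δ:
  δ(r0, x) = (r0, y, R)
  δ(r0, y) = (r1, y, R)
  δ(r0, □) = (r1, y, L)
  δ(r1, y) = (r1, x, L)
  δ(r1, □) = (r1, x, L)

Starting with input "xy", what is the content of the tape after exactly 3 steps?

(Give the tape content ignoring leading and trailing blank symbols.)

Execution trace:
Initial: [r0]xy
Step 1: δ(r0, x) = (r0, y, R) → y[r0]y
Step 2: δ(r0, y) = (r1, y, R) → yy[r1]□
Step 3: δ(r1, □) = (r1, x, L) → y[r1]yx

After 3 steps, the tape (ignoring leading/trailing blanks) is: yyx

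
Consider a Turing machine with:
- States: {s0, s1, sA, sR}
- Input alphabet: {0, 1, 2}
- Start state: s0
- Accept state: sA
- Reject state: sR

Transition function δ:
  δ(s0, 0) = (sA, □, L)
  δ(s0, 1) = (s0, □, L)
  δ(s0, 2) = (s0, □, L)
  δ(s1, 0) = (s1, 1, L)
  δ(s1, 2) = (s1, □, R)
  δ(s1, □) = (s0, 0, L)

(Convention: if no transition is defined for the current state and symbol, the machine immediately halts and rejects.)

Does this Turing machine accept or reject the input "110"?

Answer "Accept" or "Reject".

Execution trace:
Initial: [s0]110
Step 1: δ(s0, 1) = (s0, □, L) → [s0]□□10

No transition is defined for δ(s0, □). By convention the machine halts and rejects.

Answer: Reject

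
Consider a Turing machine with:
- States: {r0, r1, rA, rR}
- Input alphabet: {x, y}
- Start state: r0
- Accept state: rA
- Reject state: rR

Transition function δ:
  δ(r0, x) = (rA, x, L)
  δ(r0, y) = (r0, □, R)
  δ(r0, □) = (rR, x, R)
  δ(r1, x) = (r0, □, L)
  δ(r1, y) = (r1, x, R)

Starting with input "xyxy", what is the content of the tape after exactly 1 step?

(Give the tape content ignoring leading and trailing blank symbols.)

Execution trace:
Initial: [r0]xyxy
Step 1: δ(r0, x) = (rA, x, L) → [rA]□xyxy

The machine reaches the accept state rA and halts.

After 1 step, the tape (ignoring leading/trailing blanks) is: xyxy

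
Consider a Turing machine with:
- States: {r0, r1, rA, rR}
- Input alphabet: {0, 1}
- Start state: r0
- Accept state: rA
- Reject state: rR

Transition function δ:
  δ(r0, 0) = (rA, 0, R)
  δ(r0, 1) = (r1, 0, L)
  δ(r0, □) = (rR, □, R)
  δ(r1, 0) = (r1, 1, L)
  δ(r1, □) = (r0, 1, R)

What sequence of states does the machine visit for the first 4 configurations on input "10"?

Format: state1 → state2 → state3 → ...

Execution trace:
Initial: [r0]10
Step 1: δ(r0, 1) = (r1, 0, L) → [r1]□00
Step 2: δ(r1, □) = (r0, 1, R) → 1[r0]00
Step 3: δ(r0, 0) = (rA, 0, R) → 10[rA]0

The machine reaches the accept state rA and halts.

State sequence: r0 → r1 → r0 → rA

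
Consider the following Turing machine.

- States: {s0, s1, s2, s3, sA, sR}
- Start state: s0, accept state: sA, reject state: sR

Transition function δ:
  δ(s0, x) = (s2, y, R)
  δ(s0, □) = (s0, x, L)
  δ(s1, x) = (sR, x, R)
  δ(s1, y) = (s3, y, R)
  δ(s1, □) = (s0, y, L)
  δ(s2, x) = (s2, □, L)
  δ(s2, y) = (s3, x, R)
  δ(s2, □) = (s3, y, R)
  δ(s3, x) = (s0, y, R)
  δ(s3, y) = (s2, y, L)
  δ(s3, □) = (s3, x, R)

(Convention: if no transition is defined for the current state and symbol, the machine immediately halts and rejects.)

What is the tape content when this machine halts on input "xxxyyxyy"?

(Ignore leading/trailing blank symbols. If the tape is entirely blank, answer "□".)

Execution trace:
Initial: [s0]xxxyyxyy
Step 1: δ(s0, x) = (s2, y, R) → y[s2]xxyyxyy
Step 2: δ(s2, x) = (s2, □, L) → [s2]y□xyyxyy
Step 3: δ(s2, y) = (s3, x, R) → x[s3]□xyyxyy
Step 4: δ(s3, □) = (s3, x, R) → xx[s3]xyyxyy
Step 5: δ(s3, x) = (s0, y, R) → xxy[s0]yyxyy

No transition is defined for δ(s0, y). By convention the machine halts and rejects.

Final tape (ignoring leading/trailing blanks): xxyyyxyy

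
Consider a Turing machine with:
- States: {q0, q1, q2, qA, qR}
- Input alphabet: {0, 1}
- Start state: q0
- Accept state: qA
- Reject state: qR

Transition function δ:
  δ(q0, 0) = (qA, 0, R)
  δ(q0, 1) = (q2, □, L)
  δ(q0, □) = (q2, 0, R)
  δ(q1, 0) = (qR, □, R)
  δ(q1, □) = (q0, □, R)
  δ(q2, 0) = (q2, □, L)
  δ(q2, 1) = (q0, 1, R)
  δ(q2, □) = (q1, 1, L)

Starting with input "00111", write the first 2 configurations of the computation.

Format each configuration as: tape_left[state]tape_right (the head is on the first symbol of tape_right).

Transitions applied:
Step 1: δ(q0, 0) = (qA, 0, R)

The first 2 configurations are:
[q0]00111 ⊢ 0[qA]0111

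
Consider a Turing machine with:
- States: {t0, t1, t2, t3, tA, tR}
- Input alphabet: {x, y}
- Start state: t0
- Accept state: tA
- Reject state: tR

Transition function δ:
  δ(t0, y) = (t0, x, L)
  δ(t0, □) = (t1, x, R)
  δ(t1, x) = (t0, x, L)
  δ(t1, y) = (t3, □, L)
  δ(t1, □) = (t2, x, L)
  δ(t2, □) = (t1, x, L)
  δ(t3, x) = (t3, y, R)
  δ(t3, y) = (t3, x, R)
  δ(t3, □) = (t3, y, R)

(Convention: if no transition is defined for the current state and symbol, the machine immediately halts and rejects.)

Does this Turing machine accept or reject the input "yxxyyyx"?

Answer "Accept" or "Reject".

Execution trace:
Initial: [t0]yxxyyyx
Step 1: δ(t0, y) = (t0, x, L) → [t0]□xxxyyyx
Step 2: δ(t0, □) = (t1, x, R) → x[t1]xxxyyyx
Step 3: δ(t1, x) = (t0, x, L) → [t0]xxxxyyyx

No transition is defined for δ(t0, x). By convention the machine halts and rejects.

Answer: Reject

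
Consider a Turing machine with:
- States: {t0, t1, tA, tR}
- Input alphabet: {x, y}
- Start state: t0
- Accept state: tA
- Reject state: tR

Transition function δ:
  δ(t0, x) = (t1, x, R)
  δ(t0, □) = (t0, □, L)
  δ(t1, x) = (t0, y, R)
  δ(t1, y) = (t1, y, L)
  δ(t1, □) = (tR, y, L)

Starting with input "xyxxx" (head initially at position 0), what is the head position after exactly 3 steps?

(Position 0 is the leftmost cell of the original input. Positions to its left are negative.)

Execution trace (head position shown):
Step 0: [t0]xyxxx  (head at position 0)
Step 1: move right → x[t1]yxxx  (head at position 1)
Step 2: move left → [t1]xyxxx  (head at position 0)
Step 3: move right → y[t0]yxxx  (head at position 1)

After 3 steps, the head is at position 1.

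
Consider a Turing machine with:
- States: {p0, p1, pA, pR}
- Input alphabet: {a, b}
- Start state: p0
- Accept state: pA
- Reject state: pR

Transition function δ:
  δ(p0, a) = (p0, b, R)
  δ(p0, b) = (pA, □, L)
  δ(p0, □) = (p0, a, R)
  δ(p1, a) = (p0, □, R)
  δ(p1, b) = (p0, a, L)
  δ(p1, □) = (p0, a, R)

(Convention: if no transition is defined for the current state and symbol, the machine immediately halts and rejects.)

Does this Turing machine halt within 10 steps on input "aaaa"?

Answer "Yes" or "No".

Execution trace:
Initial: [p0]aaaa
Step 1: δ(p0, a) = (p0, b, R) → b[p0]aaa
Step 2: δ(p0, a) = (p0, b, R) → bb[p0]aa
Step 3: δ(p0, a) = (p0, b, R) → bbb[p0]a
Step 4: δ(p0, a) = (p0, b, R) → bbbb[p0]□
Step 5: δ(p0, □) = (p0, a, R) → bbbba[p0]□
Step 6: δ(p0, □) = (p0, a, R) → bbbbaa[p0]□
Step 7: δ(p0, □) = (p0, a, R) → bbbbaaa[p0]□
Step 8: δ(p0, □) = (p0, a, R) → bbbbaaaa[p0]□
Step 9: δ(p0, □) = (p0, a, R) → bbbbaaaaa[p0]□
Step 10: δ(p0, □) = (p0, a, R) → bbbbaaaaaa[p0]□

The machine has not reached a halting state after 10 steps.
The machine did not halt within the 10-step bound.

Answer: No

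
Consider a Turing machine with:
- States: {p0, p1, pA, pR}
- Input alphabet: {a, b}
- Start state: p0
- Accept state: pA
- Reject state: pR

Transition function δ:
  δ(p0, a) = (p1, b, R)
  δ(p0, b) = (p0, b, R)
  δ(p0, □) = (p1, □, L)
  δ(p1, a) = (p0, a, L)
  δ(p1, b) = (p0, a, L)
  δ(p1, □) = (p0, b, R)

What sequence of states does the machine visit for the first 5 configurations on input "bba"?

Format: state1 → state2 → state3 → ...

Execution trace:
Initial: [p0]bba
Step 1: δ(p0, b) = (p0, b, R) → b[p0]ba
Step 2: δ(p0, b) = (p0, b, R) → bb[p0]a
Step 3: δ(p0, a) = (p1, b, R) → bbb[p1]□
Step 4: δ(p1, □) = (p0, b, R) → bbbb[p0]□

State sequence: p0 → p0 → p0 → p1 → p0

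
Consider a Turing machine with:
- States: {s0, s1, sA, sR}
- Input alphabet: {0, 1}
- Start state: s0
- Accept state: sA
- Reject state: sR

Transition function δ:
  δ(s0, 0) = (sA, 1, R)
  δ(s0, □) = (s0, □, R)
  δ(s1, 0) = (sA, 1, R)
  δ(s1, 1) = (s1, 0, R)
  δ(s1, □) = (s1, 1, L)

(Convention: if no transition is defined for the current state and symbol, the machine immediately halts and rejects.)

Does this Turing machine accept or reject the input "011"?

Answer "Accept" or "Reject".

Execution trace:
Initial: [s0]011
Step 1: δ(s0, 0) = (sA, 1, R) → 1[sA]11

The machine reaches the accept state sA and halts.

Answer: Accept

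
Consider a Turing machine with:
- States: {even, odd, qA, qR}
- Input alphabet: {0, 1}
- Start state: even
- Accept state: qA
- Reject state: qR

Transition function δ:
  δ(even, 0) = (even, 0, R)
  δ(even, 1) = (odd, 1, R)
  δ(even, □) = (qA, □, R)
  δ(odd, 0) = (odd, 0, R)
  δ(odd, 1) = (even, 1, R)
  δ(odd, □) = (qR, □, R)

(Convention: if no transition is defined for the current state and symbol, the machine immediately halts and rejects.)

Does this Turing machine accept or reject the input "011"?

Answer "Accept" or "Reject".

Execution trace:
Initial: [even]011
Step 1: δ(even, 0) = (even, 0, R) → 0[even]11
Step 2: δ(even, 1) = (odd, 1, R) → 01[odd]1
Step 3: δ(odd, 1) = (even, 1, R) → 011[even]□
Step 4: δ(even, □) = (qA, □, R) → 011□[qA]□

The machine reaches the accept state qA and halts.

Answer: Accept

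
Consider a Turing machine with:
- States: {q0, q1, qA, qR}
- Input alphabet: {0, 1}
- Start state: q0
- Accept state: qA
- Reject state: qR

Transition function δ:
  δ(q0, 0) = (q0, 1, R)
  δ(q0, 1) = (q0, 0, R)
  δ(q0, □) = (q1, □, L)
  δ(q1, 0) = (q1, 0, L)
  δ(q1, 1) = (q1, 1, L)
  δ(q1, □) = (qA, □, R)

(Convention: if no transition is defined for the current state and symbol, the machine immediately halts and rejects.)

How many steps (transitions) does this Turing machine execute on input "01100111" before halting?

Execution trace:
Initial: [q0]01100111
Step 1: δ(q0, 0) = (q0, 1, R) → 1[q0]1100111
Step 2: δ(q0, 1) = (q0, 0, R) → 10[q0]100111
Step 3: δ(q0, 1) = (q0, 0, R) → 100[q0]00111
Step 4: δ(q0, 0) = (q0, 1, R) → 1001[q0]0111
Step 5: δ(q0, 0) = (q0, 1, R) → 10011[q0]111
Step 6: δ(q0, 1) = (q0, 0, R) → 100110[q0]11
Step 7: δ(q0, 1) = (q0, 0, R) → 1001100[q0]1
Step 8: δ(q0, 1) = (q0, 0, R) → 10011000[q0]□
Step 9: δ(q0, □) = (q1, □, L) → 1001100[q1]0□
Step 10: δ(q1, 0) = (q1, 0, L) → 100110[q1]00□
Step 11: δ(q1, 0) = (q1, 0, L) → 10011[q1]000□
Step 12: δ(q1, 0) = (q1, 0, L) → 1001[q1]1000□
Step 13: δ(q1, 1) = (q1, 1, L) → 100[q1]11000□
Step 14: δ(q1, 1) = (q1, 1, L) → 10[q1]011000□
Step 15: δ(q1, 0) = (q1, 0, L) → 1[q1]0011000□
Step 16: δ(q1, 0) = (q1, 0, L) → [q1]10011000□
Step 17: δ(q1, 1) = (q1, 1, L) → [q1]□10011000□
Step 18: δ(q1, □) = (qA, □, R) → □[qA]10011000□

The machine reaches the accept state qA and halts.

The machine executed 18 steps before halting.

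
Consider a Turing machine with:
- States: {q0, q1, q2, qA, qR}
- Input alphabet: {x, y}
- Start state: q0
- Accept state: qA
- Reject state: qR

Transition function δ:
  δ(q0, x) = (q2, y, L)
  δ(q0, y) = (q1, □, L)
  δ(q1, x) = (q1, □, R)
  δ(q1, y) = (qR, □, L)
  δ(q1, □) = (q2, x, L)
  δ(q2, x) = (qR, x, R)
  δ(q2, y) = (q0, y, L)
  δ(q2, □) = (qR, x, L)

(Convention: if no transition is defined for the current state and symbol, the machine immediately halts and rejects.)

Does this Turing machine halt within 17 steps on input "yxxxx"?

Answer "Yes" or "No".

Execution trace:
Initial: [q0]yxxxx
Step 1: δ(q0, y) = (q1, □, L) → [q1]□□xxxx
Step 2: δ(q1, □) = (q2, x, L) → [q2]□x□xxxx
Step 3: δ(q2, □) = (qR, x, L) → [qR]□xx□xxxx

The machine reaches the reject state qR and halts.
The machine halted after 3 steps (within the 17-step bound).

Answer: Yes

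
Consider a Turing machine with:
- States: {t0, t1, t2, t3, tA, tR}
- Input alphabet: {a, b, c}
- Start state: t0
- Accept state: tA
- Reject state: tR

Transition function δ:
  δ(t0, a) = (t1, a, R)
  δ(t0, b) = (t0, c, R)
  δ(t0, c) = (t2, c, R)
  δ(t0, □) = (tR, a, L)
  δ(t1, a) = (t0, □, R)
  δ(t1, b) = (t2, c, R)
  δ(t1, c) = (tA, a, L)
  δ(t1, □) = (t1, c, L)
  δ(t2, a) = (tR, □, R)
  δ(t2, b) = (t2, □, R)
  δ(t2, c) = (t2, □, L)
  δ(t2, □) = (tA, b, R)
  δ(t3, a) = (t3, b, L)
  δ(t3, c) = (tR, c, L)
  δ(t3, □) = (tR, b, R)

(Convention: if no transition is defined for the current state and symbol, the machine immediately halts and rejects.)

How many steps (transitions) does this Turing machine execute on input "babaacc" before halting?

Execution trace:
Initial: [t0]babaacc
Step 1: δ(t0, b) = (t0, c, R) → c[t0]abaacc
Step 2: δ(t0, a) = (t1, a, R) → ca[t1]baacc
Step 3: δ(t1, b) = (t2, c, R) → cac[t2]aacc
Step 4: δ(t2, a) = (tR, □, R) → cac□[tR]acc

The machine reaches the reject state tR and halts.

The machine executed 4 steps before halting.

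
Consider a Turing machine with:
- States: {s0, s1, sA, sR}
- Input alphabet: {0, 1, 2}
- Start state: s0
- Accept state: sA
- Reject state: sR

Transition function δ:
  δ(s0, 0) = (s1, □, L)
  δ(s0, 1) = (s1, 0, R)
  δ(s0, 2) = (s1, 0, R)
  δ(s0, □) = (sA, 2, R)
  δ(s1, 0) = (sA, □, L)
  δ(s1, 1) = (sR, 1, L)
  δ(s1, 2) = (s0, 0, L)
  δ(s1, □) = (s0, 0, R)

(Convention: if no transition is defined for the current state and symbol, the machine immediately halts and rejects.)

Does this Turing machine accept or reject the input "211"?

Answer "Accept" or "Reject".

Execution trace:
Initial: [s0]211
Step 1: δ(s0, 2) = (s1, 0, R) → 0[s1]11
Step 2: δ(s1, 1) = (sR, 1, L) → [sR]011

The machine reaches the reject state sR and halts.

Answer: Reject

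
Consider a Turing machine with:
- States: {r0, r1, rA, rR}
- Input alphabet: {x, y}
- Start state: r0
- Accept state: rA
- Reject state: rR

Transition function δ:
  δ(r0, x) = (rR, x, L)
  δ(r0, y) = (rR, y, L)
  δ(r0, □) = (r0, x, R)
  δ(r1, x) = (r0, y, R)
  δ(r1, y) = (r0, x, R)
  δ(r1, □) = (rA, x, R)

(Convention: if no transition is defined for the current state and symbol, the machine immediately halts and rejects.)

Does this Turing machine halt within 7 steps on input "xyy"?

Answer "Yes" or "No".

Execution trace:
Initial: [r0]xyy
Step 1: δ(r0, x) = (rR, x, L) → [rR]□xyy

The machine reaches the reject state rR and halts.
The machine halted after 1 step (within the 7-step bound).

Answer: Yes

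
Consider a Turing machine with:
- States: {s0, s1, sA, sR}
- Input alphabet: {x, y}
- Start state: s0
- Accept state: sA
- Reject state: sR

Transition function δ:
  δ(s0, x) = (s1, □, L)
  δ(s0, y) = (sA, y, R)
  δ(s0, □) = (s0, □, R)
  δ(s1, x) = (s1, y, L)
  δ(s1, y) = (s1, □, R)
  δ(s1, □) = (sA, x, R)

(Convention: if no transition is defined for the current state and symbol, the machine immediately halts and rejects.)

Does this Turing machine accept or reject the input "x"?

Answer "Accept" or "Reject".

Execution trace:
Initial: [s0]x
Step 1: δ(s0, x) = (s1, □, L) → [s1]□□
Step 2: δ(s1, □) = (sA, x, R) → x[sA]□

The machine reaches the accept state sA and halts.

Answer: Accept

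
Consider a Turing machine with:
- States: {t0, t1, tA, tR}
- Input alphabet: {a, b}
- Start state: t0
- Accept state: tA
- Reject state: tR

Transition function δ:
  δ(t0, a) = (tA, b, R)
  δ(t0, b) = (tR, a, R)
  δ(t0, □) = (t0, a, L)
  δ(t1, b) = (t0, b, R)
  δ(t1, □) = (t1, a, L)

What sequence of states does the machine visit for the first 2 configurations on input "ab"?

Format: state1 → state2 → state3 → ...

Execution trace:
Initial: [t0]ab
Step 1: δ(t0, a) = (tA, b, R) → b[tA]b

The machine reaches the accept state tA and halts.

State sequence: t0 → tA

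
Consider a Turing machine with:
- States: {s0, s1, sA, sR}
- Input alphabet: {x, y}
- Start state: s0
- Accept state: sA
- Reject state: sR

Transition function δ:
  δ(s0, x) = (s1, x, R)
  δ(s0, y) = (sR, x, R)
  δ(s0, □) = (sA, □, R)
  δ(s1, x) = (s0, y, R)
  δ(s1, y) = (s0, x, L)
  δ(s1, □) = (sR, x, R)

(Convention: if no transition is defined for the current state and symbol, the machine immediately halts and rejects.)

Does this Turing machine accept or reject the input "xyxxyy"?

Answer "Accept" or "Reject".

Execution trace:
Initial: [s0]xyxxyy
Step 1: δ(s0, x) = (s1, x, R) → x[s1]yxxyy
Step 2: δ(s1, y) = (s0, x, L) → [s0]xxxxyy
Step 3: δ(s0, x) = (s1, x, R) → x[s1]xxxyy
Step 4: δ(s1, x) = (s0, y, R) → xy[s0]xxyy
Step 5: δ(s0, x) = (s1, x, R) → xyx[s1]xyy
Step 6: δ(s1, x) = (s0, y, R) → xyxy[s0]yy
Step 7: δ(s0, y) = (sR, x, R) → xyxyx[sR]y

The machine reaches the reject state sR and halts.

Answer: Reject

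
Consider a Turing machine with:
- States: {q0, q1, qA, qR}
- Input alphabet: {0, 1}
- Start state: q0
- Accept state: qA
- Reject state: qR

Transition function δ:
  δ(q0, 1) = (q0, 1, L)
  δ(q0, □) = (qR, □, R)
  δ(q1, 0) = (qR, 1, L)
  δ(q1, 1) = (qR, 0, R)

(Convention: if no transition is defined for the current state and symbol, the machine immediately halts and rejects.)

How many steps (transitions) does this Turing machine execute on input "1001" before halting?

Execution trace:
Initial: [q0]1001
Step 1: δ(q0, 1) = (q0, 1, L) → [q0]□1001
Step 2: δ(q0, □) = (qR, □, R) → □[qR]1001

The machine reaches the reject state qR and halts.

The machine executed 2 steps before halting.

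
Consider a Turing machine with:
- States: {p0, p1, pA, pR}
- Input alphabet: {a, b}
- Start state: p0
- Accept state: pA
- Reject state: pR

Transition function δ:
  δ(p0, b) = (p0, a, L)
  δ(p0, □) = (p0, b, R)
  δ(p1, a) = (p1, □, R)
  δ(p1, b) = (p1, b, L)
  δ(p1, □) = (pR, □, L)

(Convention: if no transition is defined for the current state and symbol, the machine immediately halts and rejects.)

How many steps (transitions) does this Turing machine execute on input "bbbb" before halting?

Execution trace:
Initial: [p0]bbbb
Step 1: δ(p0, b) = (p0, a, L) → [p0]□abbb
Step 2: δ(p0, □) = (p0, b, R) → b[p0]abbb

No transition is defined for δ(p0, a). By convention the machine halts and rejects.

The machine executed 2 steps before halting.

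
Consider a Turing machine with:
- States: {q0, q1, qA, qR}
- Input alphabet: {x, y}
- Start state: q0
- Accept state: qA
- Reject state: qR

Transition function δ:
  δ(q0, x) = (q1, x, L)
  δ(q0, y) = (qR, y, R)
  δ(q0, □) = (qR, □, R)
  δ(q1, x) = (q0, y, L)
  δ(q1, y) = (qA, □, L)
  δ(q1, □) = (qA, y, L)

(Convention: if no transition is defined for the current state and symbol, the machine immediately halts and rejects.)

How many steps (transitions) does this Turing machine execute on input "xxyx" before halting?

Execution trace:
Initial: [q0]xxyx
Step 1: δ(q0, x) = (q1, x, L) → [q1]□xxyx
Step 2: δ(q1, □) = (qA, y, L) → [qA]□yxxyx

The machine reaches the accept state qA and halts.

The machine executed 2 steps before halting.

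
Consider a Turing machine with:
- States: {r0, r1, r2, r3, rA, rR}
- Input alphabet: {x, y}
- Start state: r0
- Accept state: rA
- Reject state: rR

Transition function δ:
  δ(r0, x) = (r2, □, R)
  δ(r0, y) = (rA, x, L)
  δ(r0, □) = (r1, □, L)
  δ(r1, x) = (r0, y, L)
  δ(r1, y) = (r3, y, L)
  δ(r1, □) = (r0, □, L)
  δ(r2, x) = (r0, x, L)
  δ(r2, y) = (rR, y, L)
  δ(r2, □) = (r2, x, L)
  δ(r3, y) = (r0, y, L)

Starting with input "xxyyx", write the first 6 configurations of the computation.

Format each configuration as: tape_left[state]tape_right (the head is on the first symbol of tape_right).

Transitions applied:
Step 1: δ(r0, x) = (r2, □, R)
Step 2: δ(r2, x) = (r0, x, L)
Step 3: δ(r0, □) = (r1, □, L)
Step 4: δ(r1, □) = (r0, □, L)
Step 5: δ(r0, □) = (r1, □, L)

The first 6 configurations are:
[r0]xxyyx ⊢ □[r2]xyyx ⊢ [r0]□xyyx ⊢ [r1]□□xyyx ⊢ [r0]□□□xyyx ⊢ [r1]□□□□xyyx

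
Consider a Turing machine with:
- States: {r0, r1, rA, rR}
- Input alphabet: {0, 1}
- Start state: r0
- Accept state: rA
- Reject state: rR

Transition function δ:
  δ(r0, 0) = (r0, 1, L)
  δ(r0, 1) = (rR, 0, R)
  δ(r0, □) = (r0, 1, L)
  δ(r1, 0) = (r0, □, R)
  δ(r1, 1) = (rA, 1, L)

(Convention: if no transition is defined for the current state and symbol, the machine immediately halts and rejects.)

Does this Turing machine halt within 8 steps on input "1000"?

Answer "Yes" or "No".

Execution trace:
Initial: [r0]1000
Step 1: δ(r0, 1) = (rR, 0, R) → 0[rR]000

The machine reaches the reject state rR and halts.
The machine halted after 1 step (within the 8-step bound).

Answer: Yes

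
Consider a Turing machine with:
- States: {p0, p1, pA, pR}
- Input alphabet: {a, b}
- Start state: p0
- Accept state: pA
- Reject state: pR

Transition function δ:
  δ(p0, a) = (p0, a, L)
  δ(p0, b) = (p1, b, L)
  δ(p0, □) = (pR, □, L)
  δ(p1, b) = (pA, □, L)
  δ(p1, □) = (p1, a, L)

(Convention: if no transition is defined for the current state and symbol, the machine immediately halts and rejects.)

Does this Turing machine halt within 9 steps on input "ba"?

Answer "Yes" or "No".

Execution trace:
Initial: [p0]ba
Step 1: δ(p0, b) = (p1, b, L) → [p1]□ba
Step 2: δ(p1, □) = (p1, a, L) → [p1]□aba
Step 3: δ(p1, □) = (p1, a, L) → [p1]□aaba
Step 4: δ(p1, □) = (p1, a, L) → [p1]□aaaba
Step 5: δ(p1, □) = (p1, a, L) → [p1]□aaaaba
Step 6: δ(p1, □) = (p1, a, L) → [p1]□aaaaaba
Step 7: δ(p1, □) = (p1, a, L) → [p1]□aaaaaaba
Step 8: δ(p1, □) = (p1, a, L) → [p1]□aaaaaaaba
Step 9: δ(p1, □) = (p1, a, L) → [p1]□aaaaaaaaba

The machine has not reached a halting state after 9 steps.
The machine did not halt within the 9-step bound.

Answer: No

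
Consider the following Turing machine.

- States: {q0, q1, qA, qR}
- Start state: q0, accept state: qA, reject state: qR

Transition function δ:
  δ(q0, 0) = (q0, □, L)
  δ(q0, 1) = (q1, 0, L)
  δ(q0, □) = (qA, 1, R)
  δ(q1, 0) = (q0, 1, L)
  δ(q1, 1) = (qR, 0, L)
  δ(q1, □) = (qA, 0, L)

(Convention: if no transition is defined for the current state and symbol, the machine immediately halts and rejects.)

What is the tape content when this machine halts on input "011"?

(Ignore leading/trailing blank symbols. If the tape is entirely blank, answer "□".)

Execution trace:
Initial: [q0]011
Step 1: δ(q0, 0) = (q0, □, L) → [q0]□□11
Step 2: δ(q0, □) = (qA, 1, R) → 1[qA]□11

The machine reaches the accept state qA and halts.

Final tape (ignoring leading/trailing blanks): 1□11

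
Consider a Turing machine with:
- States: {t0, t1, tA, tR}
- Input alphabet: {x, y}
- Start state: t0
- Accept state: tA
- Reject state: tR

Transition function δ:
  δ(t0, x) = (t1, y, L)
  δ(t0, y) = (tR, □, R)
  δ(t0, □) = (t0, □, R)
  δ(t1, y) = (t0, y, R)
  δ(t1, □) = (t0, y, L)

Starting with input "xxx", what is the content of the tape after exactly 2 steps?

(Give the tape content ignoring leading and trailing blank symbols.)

Execution trace:
Initial: [t0]xxx
Step 1: δ(t0, x) = (t1, y, L) → [t1]□yxx
Step 2: δ(t1, □) = (t0, y, L) → [t0]□yyxx

After 2 steps, the tape (ignoring leading/trailing blanks) is: yyxx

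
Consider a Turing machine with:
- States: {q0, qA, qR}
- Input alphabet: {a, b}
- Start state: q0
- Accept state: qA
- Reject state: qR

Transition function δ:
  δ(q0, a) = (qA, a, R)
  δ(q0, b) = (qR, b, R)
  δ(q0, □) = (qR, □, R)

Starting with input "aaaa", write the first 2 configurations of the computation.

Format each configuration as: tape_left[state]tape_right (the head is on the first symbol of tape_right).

Transitions applied:
Step 1: δ(q0, a) = (qA, a, R)

The first 2 configurations are:
[q0]aaaa ⊢ a[qA]aaa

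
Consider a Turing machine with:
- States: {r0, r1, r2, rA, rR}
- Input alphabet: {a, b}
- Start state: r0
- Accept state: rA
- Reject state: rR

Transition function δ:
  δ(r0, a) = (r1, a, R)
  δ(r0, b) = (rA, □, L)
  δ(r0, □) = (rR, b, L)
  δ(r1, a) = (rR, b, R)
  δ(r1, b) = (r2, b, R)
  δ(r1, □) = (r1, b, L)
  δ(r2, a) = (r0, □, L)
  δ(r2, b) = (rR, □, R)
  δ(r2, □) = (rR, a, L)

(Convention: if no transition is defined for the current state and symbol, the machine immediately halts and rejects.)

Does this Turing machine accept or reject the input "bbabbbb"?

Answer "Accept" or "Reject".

Execution trace:
Initial: [r0]bbabbbb
Step 1: δ(r0, b) = (rA, □, L) → [rA]□□babbbb

The machine reaches the accept state rA and halts.

Answer: Accept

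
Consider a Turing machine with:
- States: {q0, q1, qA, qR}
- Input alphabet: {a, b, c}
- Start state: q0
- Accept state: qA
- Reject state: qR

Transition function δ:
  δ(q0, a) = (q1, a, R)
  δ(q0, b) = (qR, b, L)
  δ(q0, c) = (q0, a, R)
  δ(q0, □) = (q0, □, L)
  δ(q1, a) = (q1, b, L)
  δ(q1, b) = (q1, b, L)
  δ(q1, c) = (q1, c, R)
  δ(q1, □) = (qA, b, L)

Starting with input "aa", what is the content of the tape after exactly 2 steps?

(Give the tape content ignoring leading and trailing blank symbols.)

Execution trace:
Initial: [q0]aa
Step 1: δ(q0, a) = (q1, a, R) → a[q1]a
Step 2: δ(q1, a) = (q1, b, L) → [q1]ab

After 2 steps, the tape (ignoring leading/trailing blanks) is: ab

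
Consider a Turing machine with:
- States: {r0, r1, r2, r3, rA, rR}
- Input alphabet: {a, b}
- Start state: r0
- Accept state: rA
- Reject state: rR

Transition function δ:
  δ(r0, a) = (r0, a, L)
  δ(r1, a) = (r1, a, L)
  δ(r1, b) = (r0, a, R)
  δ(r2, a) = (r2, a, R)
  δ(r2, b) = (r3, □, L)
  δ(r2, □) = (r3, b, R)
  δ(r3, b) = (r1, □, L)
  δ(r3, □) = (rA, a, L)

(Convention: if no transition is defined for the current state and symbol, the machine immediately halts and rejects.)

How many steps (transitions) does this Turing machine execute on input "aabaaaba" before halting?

Execution trace:
Initial: [r0]aabaaaba
Step 1: δ(r0, a) = (r0, a, L) → [r0]□aabaaaba

No transition is defined for δ(r0, □). By convention the machine halts and rejects.

The machine executed 1 step before halting.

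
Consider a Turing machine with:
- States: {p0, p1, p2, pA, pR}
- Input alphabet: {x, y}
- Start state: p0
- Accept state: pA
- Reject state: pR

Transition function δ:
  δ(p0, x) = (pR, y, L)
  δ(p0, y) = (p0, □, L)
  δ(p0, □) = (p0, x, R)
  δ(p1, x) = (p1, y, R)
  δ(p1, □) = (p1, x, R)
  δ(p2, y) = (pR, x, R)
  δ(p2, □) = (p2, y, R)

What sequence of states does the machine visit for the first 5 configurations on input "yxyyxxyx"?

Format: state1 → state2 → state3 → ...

Execution trace:
Initial: [p0]yxyyxxyx
Step 1: δ(p0, y) = (p0, □, L) → [p0]□□xyyxxyx
Step 2: δ(p0, □) = (p0, x, R) → x[p0]□xyyxxyx
Step 3: δ(p0, □) = (p0, x, R) → xx[p0]xyyxxyx
Step 4: δ(p0, x) = (pR, y, L) → x[pR]xyyyxxyx

The machine reaches the reject state pR and halts.

State sequence: p0 → p0 → p0 → p0 → pR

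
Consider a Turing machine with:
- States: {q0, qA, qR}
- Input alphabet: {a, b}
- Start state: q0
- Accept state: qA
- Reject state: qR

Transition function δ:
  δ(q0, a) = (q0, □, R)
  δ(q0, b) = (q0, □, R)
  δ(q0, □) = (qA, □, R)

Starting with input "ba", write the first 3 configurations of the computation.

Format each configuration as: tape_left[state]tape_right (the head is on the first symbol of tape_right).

Transitions applied:
Step 1: δ(q0, b) = (q0, □, R)
Step 2: δ(q0, a) = (q0, □, R)

The first 3 configurations are:
[q0]ba ⊢ □[q0]a ⊢ □□[q0]□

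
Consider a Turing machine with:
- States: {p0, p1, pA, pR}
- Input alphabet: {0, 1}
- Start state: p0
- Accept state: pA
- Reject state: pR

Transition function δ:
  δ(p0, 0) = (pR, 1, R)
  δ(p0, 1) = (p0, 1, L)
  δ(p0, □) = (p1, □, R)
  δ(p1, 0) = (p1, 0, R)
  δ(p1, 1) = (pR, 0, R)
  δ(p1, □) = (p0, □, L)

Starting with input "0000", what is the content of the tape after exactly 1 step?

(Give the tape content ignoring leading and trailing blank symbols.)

Execution trace:
Initial: [p0]0000
Step 1: δ(p0, 0) = (pR, 1, R) → 1[pR]000

The machine reaches the reject state pR and halts.

After 1 step, the tape (ignoring leading/trailing blanks) is: 1000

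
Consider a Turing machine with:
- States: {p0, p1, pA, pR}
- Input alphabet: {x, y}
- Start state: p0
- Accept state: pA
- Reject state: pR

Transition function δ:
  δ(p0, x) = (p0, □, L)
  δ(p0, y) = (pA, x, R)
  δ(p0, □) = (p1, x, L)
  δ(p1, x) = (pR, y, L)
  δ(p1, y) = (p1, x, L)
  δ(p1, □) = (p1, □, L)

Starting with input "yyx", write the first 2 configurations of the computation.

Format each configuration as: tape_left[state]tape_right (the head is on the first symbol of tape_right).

Transitions applied:
Step 1: δ(p0, y) = (pA, x, R)

The first 2 configurations are:
[p0]yyx ⊢ x[pA]yx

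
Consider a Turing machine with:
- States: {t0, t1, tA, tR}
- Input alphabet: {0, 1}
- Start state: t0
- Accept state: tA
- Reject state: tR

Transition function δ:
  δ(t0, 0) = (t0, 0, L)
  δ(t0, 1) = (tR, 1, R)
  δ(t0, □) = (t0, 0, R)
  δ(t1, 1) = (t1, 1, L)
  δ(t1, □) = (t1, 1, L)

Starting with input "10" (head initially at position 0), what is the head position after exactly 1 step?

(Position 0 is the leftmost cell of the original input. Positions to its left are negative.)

Execution trace (head position shown):
Step 0: [t0]10  (head at position 0)
Step 1: move right → 1[tR]0  (head at position 1)

After 1 step, the head is at position 1.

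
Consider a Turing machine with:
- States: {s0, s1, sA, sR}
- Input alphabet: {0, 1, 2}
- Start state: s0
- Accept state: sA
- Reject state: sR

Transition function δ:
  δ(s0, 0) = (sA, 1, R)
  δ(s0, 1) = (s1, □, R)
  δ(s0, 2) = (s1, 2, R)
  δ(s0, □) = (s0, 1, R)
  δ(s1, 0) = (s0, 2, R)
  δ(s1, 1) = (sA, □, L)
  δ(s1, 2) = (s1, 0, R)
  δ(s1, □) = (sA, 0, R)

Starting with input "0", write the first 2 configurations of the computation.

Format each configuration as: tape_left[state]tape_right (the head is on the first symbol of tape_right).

Transitions applied:
Step 1: δ(s0, 0) = (sA, 1, R)

The first 2 configurations are:
[s0]0 ⊢ 1[sA]□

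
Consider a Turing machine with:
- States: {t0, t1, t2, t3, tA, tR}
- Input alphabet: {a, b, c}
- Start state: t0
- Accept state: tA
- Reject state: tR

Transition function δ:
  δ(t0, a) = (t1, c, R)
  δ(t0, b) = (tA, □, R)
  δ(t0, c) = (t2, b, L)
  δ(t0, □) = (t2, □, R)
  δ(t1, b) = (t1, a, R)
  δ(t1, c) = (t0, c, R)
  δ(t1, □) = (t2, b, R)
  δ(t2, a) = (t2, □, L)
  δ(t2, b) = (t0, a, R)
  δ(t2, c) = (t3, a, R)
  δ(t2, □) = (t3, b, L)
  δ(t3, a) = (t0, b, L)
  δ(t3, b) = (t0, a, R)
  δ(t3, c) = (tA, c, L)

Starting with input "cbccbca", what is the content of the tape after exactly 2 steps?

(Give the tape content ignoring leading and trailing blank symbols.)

Execution trace:
Initial: [t0]cbccbca
Step 1: δ(t0, c) = (t2, b, L) → [t2]□bbccbca
Step 2: δ(t2, □) = (t3, b, L) → [t3]□bbbccbca

No transition is defined for δ(t3, □). By convention the machine halts and rejects.

After 2 steps, the tape (ignoring leading/trailing blanks) is: bbbccbca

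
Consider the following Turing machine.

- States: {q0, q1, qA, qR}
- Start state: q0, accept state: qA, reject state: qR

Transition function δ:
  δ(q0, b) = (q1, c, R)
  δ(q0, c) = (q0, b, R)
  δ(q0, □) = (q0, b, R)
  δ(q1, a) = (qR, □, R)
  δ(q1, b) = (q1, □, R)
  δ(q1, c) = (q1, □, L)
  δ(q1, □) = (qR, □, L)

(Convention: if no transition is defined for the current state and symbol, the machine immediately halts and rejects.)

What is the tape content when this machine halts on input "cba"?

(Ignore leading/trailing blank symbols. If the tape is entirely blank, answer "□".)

Execution trace:
Initial: [q0]cba
Step 1: δ(q0, c) = (q0, b, R) → b[q0]ba
Step 2: δ(q0, b) = (q1, c, R) → bc[q1]a
Step 3: δ(q1, a) = (qR, □, R) → bc□[qR]□

The machine reaches the reject state qR and halts.

Final tape (ignoring leading/trailing blanks): bc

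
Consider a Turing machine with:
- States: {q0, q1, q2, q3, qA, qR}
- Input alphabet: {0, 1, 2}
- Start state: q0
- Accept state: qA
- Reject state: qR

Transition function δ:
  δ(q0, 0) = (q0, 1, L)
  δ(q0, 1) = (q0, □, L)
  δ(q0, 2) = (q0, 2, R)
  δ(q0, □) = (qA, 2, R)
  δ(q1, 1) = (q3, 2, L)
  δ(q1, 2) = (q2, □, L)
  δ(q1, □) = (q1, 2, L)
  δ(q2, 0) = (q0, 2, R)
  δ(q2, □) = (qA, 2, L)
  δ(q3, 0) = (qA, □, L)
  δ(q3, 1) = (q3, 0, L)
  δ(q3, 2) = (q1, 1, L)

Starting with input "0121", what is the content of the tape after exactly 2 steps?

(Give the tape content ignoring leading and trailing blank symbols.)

Execution trace:
Initial: [q0]0121
Step 1: δ(q0, 0) = (q0, 1, L) → [q0]□1121
Step 2: δ(q0, □) = (qA, 2, R) → 2[qA]1121

The machine reaches the accept state qA and halts.

After 2 steps, the tape (ignoring leading/trailing blanks) is: 21121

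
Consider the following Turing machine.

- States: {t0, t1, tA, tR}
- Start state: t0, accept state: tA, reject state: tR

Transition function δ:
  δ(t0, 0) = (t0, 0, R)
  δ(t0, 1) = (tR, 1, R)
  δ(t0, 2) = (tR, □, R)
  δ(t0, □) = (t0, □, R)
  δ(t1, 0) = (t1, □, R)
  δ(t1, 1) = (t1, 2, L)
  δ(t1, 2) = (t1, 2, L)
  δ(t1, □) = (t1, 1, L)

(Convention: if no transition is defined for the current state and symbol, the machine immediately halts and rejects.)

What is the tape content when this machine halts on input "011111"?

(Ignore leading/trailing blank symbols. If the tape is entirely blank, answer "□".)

Execution trace:
Initial: [t0]011111
Step 1: δ(t0, 0) = (t0, 0, R) → 0[t0]11111
Step 2: δ(t0, 1) = (tR, 1, R) → 01[tR]1111

The machine reaches the reject state tR and halts.

Final tape (ignoring leading/trailing blanks): 011111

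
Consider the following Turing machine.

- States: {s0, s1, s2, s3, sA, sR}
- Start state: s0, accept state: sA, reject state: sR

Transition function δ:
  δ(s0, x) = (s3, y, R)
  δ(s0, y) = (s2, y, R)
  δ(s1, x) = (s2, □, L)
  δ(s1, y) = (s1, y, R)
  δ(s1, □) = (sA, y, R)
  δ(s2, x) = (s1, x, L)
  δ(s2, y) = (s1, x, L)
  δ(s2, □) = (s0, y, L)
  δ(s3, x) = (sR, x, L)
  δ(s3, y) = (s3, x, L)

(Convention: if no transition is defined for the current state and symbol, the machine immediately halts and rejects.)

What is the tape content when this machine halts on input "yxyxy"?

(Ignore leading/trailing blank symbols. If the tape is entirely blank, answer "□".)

Execution trace:
Initial: [s0]yxyxy
Step 1: δ(s0, y) = (s2, y, R) → y[s2]xyxy
Step 2: δ(s2, x) = (s1, x, L) → [s1]yxyxy
Step 3: δ(s1, y) = (s1, y, R) → y[s1]xyxy
Step 4: δ(s1, x) = (s2, □, L) → [s2]y□yxy
Step 5: δ(s2, y) = (s1, x, L) → [s1]□x□yxy
Step 6: δ(s1, □) = (sA, y, R) → y[sA]x□yxy

The machine reaches the accept state sA and halts.

Final tape (ignoring leading/trailing blanks): yx□yxy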